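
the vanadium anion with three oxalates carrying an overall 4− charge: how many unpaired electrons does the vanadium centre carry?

Summing ligand charges against the −4 overall charge gives an oxidation state of +2 for vanadium.
Vanadium is a group-5 element; V(II) is therefore d³.
Counting donor atoms: 3×oxalate (bidentate) → 6 donors. Coordination number = 6.
In an octahedral field the d³ configuration is t₂g³e_g⁰ (only one arrangement possible), giving 3 unpaired electrons.

3 unpaired electrons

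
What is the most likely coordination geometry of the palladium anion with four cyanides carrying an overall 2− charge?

square planar

Each cyanide is −1; balancing the −2 overall charge requires Pd(II).
Palladium is a group-10 element; Pd(II) is therefore d⁸.
With 4 monodentate ligands the coordination number is 4.
A 4d d⁸ ion has a large crystal-field splitting; square planar leaves the high-energy d_{x²−y²} orbital empty and maximises CFSE.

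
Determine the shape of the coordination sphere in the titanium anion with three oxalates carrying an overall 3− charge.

octahedral

Summing ligand charges against the −3 overall charge gives an oxidation state of +3 for titanium.
Ti sits in group 4, so the d-electron count is 4 − 3 = 1.
Counting donor atoms: 3×oxalate (bidentate) → 6 donors. Coordination number = 6.
Six donors around a single metal centre give an octahedral coordination sphere.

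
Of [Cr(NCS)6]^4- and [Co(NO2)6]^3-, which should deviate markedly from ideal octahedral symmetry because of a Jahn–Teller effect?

[Cr(NCS)6]^4-

[Cr(NCS)6]^4-: Ligand charges: each isothiocyanate is −1. With an overall charge of −4 the chromium centre must be in the +2 oxidation state. Group 6 minus oxidation state 2 gives a d⁴ configuration. Isothiocyanate is a weak-field ligand for a first-row metal, so the complex is high-spin. The t₂g³e_g¹ (high-spin) configuration has an unevenly filled e_g set; the Jahn–Teller theorem predicts a tetragonal distortion (typically axial elongation) to lift the degeneracy.
[Co(NO2)6]^3-: Each nitro (N-bound nitrite) is −1; balancing the −3 overall charge requires Co(III). Cobalt is a group-9 element; Co(III) is therefore d⁶. Co(III) has an exceptionally large octahedral splitting and is low-spin with essentially every ligand except fluoride. The d⁶ configuration leaves the e_g set evenly filled (or empty) — no strong Jahn–Teller driving force.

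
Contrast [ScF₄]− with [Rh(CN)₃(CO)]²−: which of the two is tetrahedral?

For [ScF₄]−: Ligand charges: each fluoride is −1. With an overall charge of −1 the scandium centre must be in the +3 oxidation state. Sc sits in group 3, so the d-electron count is 3 − 3 = 0. A d⁰ ion has no crystal-field stabilisation preference between square planar and tetrahedral, so four ligands adopt the sterically favoured tetrahedral geometry. → tetrahedral.
For [Rh(CN)₃(CO)]²−: Ligand charges: each cyanide is −1; carbonyl is neutral. With an overall charge of −2 the rhodium centre must be in the +1 oxidation state. Rhodium is a group-9 element; Rh(I) is therefore d⁸. A 4d d⁸ ion has a large crystal-field splitting; square planar leaves the high-energy d_{x²−y²} orbital empty and maximises CFSE. → square planar.

[ScF₄]−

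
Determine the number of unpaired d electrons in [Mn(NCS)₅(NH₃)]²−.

4 unpaired electrons

Summing ligand charges against the −2 overall charge gives an oxidation state of +3 for manganese.
Group 7 minus oxidation state 3 gives a d⁴ configuration.
The spin state decides the count: Isothiocyanate is a weak-field ligand for a first-row metal, so the complex is high-spin.
An octahedral high-spin d⁴ ion is t₂g³e_g¹, giving 4 unpaired electrons.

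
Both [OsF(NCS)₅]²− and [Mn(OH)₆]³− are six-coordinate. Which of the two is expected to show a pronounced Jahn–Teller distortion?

[OsF(NCS)₅]²−: Summing ligand charges against the −2 overall charge gives an oxidation state of +4 for osmium. Group 8 minus oxidation state 4 gives a d⁴ configuration. A 5d ion has a large Δₒ and is invariably low-spin. The d⁴ configuration leaves the e_g set evenly filled (or empty) — no strong Jahn–Teller driving force.
[Mn(OH)₆]³−: Each hydroxide is −1; balancing the −3 overall charge requires Mn(III). Manganese is a group-7 element; Mn(III) is therefore d⁴. Hydroxide is a weak-field ligand for a first-row metal, so the complex is high-spin. The t₂g³e_g¹ (high-spin) configuration has an unevenly filled e_g set; the Jahn–Teller theorem predicts a tetragonal distortion (typically axial elongation) to lift the degeneracy.

[Mn(OH)₆]³−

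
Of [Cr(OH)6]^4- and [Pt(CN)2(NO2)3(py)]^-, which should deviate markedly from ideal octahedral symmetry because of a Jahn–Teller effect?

[Cr(OH)6]^4-

[Cr(OH)6]^4-: Summing ligand charges against the −4 overall charge gives an oxidation state of +2 for chromium. Cr sits in group 6, so the d-electron count is 6 − 2 = 4. Hydroxide is a weak-field ligand for a first-row metal, so the complex is high-spin. The t₂g³e_g¹ (high-spin) configuration has an unevenly filled e_g set; the Jahn–Teller theorem predicts a tetragonal distortion (typically axial elongation) to lift the degeneracy.
[Pt(CN)2(NO2)3(py)]^-: Summing ligand charges against the −1 overall charge gives an oxidation state of +4 for platinum. Platinum is a group-10 element; Pt(IV) is therefore d⁶. A 5d ion has a large Δₒ and is invariably low-spin. The d⁶ configuration leaves the e_g set evenly filled (or empty) — no strong Jahn–Teller driving force.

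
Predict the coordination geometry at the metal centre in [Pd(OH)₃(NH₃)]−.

Summing ligand charges against the −1 overall charge gives an oxidation state of +2 for palladium.
Pd sits in group 10, so the d-electron count is 10 − 2 = 8.
Coordination number: 4.
A 4d d⁸ ion has a large crystal-field splitting; square planar leaves the high-energy d_{x²−y²} orbital empty and maximises CFSE.

square planar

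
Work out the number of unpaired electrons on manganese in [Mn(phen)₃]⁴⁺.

3

1,10-phenanthroline is neutral; balancing the +4 overall charge requires Mn(IV).
Group 7 minus oxidation state 4 gives a d³ configuration.
Counting donor atoms: 3×1,10-phenanthroline (bidentate) → 6 donors. Coordination number = 6.
In an octahedral field the d³ configuration is t₂g³e_g⁰ (only one arrangement possible), giving 3 unpaired electrons.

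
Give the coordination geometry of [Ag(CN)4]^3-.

Summing ligand charges against the −3 overall charge gives an oxidation state of +1 for silver.
Ag sits in group 11, so the d-electron count is 11 − 1 = 10.
With 4 monodentate ligands the coordination number is 4.
A d¹⁰ ion has no crystal-field stabilisation preference between square planar and tetrahedral, so four ligands adopt the sterically favoured tetrahedral geometry.

tetrahedral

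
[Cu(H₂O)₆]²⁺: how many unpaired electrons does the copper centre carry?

1 unpaired electron

Water is neutral; balancing the +2 overall charge requires Cu(II).
Copper is a group-11 element; Cu(II) is therefore d⁹.
In an octahedral field the d⁹ configuration is t₂g⁶e_g³ (only one arrangement possible), giving 1 unpaired electron.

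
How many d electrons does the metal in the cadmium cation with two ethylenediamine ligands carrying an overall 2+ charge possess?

Ethylenediamine is neutral; balancing the +2 overall charge requires Cd(II).
Cd sits in group 12, so the d-electron count is 12 − 2 = 10.

d¹⁰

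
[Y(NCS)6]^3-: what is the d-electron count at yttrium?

d⁰

Ligand charges: each isothiocyanate is −1. With an overall charge of −3 the yttrium centre must be in the +3 oxidation state.
Yttrium is a group-3 element; Y(III) is therefore d⁰.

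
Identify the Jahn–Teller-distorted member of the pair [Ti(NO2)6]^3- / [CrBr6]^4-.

[Ti(NO2)6]^3-: Each nitro (N-bound nitrite) is −1; balancing the −3 overall charge requires Ti(III). Ti sits in group 4, so the d-electron count is 4 − 3 = 1. The d¹ configuration leaves the e_g set evenly filled (or empty) — no strong Jahn–Teller driving force.
[CrBr6]^4-: Each bromide is −1; balancing the −4 overall charge requires Cr(II). Group 6 minus oxidation state 2 gives a d⁴ configuration. Bromide is a weak-field ligand for a first-row metal, so the complex is high-spin. The t₂g³e_g¹ (high-spin) configuration has an unevenly filled e_g set; the Jahn–Teller theorem predicts a tetragonal distortion (typically axial elongation) to lift the degeneracy.

[CrBr6]^4-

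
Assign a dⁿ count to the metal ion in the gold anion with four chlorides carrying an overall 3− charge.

d¹⁰

Summing ligand charges against the −3 overall charge gives an oxidation state of +1 for gold.
Au sits in group 11, so the d-electron count is 11 − 1 = 10.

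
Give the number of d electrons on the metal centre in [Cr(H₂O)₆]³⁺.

Ligand charges: water is neutral. With an overall charge of +3 the chromium centre must be in the +3 oxidation state.
Group 6 minus oxidation state 3 gives a d³ configuration.

d3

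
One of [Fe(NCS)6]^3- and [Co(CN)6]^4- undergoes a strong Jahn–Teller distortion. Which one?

[Fe(NCS)6]^3-: Each isothiocyanate is −1; balancing the −3 overall charge requires Fe(III). Group 8 minus oxidation state 3 gives a d⁵ configuration. Isothiocyanate is a weak-field ligand for a first-row metal, so the complex is high-spin. The d⁵ configuration leaves the e_g set evenly filled (or empty) — no strong Jahn–Teller driving force.
[Co(CN)6]^4-: Summing ligand charges against the −4 overall charge gives an oxidation state of +2 for cobalt. Co sits in group 9, so the d-electron count is 9 − 2 = 7. Cyanide is a strong-field ligand (high in the spectrochemical series) for a first-row metal, so the complex is low-spin. The t₂g⁶e_g¹ (low-spin) configuration has an unevenly filled e_g set; the Jahn–Teller theorem predicts a tetragonal distortion (typically axial elongation) to lift the degeneracy.

[Co(CN)6]^4-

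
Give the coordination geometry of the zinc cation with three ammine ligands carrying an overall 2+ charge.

trigonal planar

Ammonia is neutral; balancing the +2 overall charge requires Zn(II).
Zn sits in group 12, so the d-electron count is 12 − 2 = 10.
With 3 monodentate ligands the coordination number is 3.
Three ligands around a d¹⁰ centre minimise repulsion in a trigonal-planar arrangement.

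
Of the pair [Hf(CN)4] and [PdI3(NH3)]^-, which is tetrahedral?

[Hf(CN)4]

For [Hf(CN)4]: Summing ligand charges against the 0 overall charge gives an oxidation state of +4 for hafnium. Hf sits in group 4, so the d-electron count is 4 − 4 = 0. A d⁰ ion has no crystal-field stabilisation preference between square planar and tetrahedral, so four ligands adopt the sterically favoured tetrahedral geometry. → tetrahedral.
For [PdI3(NH3)]^-: Summing ligand charges against the −1 overall charge gives an oxidation state of +2 for palladium. Palladium is a group-10 element; Pd(II) is therefore d⁸. A 4d d⁸ ion has a large crystal-field splitting; square planar leaves the high-energy d_{x²−y²} orbital empty and maximises CFSE. → square planar.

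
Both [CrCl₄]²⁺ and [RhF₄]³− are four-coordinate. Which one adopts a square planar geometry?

For [CrCl₄]²⁺: Summing ligand charges against the +2 overall charge gives an oxidation state of +6 for chromium. Chromium is a group-6 element; Cr(VI) is therefore d⁰. A d⁰ ion has no crystal-field stabilisation preference between square planar and tetrahedral, so four ligands adopt the sterically favoured tetrahedral geometry. → tetrahedral.
For [RhF₄]³−: Each fluoride is −1; balancing the −3 overall charge requires Rh(I). Rhodium is a group-9 element; Rh(I) is therefore d⁸. A 4d d⁸ ion has a large crystal-field splitting; square planar leaves the high-energy d_{x²−y²} orbital empty and maximises CFSE. → square planar.

[RhF₄]³−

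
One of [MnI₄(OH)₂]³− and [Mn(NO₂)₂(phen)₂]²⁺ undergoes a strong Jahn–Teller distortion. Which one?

[MnI₄(OH)₂]³−

[MnI₄(OH)₂]³−: Each iodide is −1; each hydroxide is −1; balancing the −3 overall charge requires Mn(III). Group 7 minus oxidation state 3 gives a d⁴ configuration. Hydroxide and iodide are weak-field ligands for a first-row metal, so the complex is high-spin. The t₂g³e_g¹ (high-spin) configuration has an unevenly filled e_g set; the Jahn–Teller theorem predicts a tetragonal distortion (typically axial elongation) to lift the degeneracy.
[Mn(NO₂)₂(phen)₂]²⁺: Each nitro (N-bound nitrite) is −1; 1,10-phenanthroline is neutral; balancing the +2 overall charge requires Mn(IV). Group 7 minus oxidation state 4 gives a d³ configuration. The d³ configuration leaves the e_g set evenly filled (or empty) — no strong Jahn–Teller driving force.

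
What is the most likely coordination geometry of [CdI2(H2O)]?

Ligand charges: each iodide is −1; water is neutral. With an overall charge of 0 the cadmium centre must be in the +2 oxidation state.
Cadmium is a group-12 element; Cd(II) is therefore d¹⁰.
Coordination number: 3.
Three ligands around a d¹⁰ centre minimise repulsion in a trigonal-planar arrangement.

trigonal planar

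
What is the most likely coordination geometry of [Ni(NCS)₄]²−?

Ligand charges: each isothiocyanate is −1. With an overall charge of −2 the nickel centre must be in the +2 oxidation state.
Nickel is a group-10 element; Ni(II) is therefore d⁸.
Coordination number: 4.
Isothiocyanate is a weak-field ligand.
With weak-field ligands the CFSE gain from square planar is small, so a 3d d⁸ ion takes the sterically preferred tetrahedral geometry.

tetrahedral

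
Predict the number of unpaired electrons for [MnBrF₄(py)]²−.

4 unpaired electrons

Summing ligand charges against the −2 overall charge gives an oxidation state of +3 for manganese.
Mn sits in group 7, so the d-electron count is 7 − 3 = 4.
The spin state decides the count: Bromide and fluoride are weak-field ligands for a first-row metal, so the complex is high-spin.
An octahedral high-spin d⁴ ion is t₂g³e_g¹, giving 4 unpaired electrons.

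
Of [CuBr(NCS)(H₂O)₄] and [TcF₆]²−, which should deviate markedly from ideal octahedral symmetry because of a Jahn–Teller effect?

[CuBr(NCS)(H₂O)₄]: Each bromide is −1; each isothiocyanate is −1; water is neutral; balancing the 0 overall charge requires Cu(II). Group 11 minus oxidation state 2 gives a d⁹ configuration. The t₂g⁶e_g³ configuration has an unevenly filled e_g set; the Jahn–Teller theorem predicts a tetragonal distortion (typically axial elongation) to lift the degeneracy.
[TcF₆]²−: Summing ligand charges against the −2 overall charge gives an oxidation state of +4 for technetium. Technetium is a group-7 element; Tc(IV) is therefore d³. The d³ configuration leaves the e_g set evenly filled (or empty) — no strong Jahn–Teller driving force.

[CuBr(NCS)(H₂O)₄]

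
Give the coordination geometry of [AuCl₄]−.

square planar

Summing ligand charges against the −1 overall charge gives an oxidation state of +3 for gold.
Au sits in group 11, so the d-electron count is 11 − 3 = 8.
With 4 monodentate ligands the coordination number is 4.
A 5d d⁸ ion has a large crystal-field splitting; square planar leaves the high-energy d_{x²−y²} orbital empty and maximises CFSE.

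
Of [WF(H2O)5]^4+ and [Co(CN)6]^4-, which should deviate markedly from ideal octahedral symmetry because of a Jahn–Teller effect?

[Co(CN)6]^4-

[WF(H2O)5]^4+: Summing ligand charges against the +4 overall charge gives an oxidation state of +5 for tungsten. Tungsten is a group-6 element; W(V) is therefore d¹. The d¹ configuration leaves the e_g set evenly filled (or empty) — no strong Jahn–Teller driving force.
[Co(CN)6]^4-: Each cyanide is −1; balancing the −4 overall charge requires Co(II). Group 9 minus oxidation state 2 gives a d⁷ configuration. Cyanide is a strong-field ligand (high in the spectrochemical series) for a first-row metal, so the complex is low-spin. The t₂g⁶e_g¹ (low-spin) configuration has an unevenly filled e_g set; the Jahn–Teller theorem predicts a tetragonal distortion (typically axial elongation) to lift the degeneracy.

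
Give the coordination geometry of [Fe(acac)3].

Each acetylacetonate is −1; balancing the 0 overall charge requires Fe(III).
Iron is a group-8 element; Fe(III) is therefore d⁵.
Counting donor atoms: 3×acetylacetonate (bidentate) → 6 donors. Coordination number = 6.
Six donors around a single metal centre give an octahedral coordination sphere.

octahedral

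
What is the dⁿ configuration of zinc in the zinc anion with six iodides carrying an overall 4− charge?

Ligand charges: each iodide is −1. With an overall charge of −4 the zinc centre must be in the +2 oxidation state.
Group 12 minus oxidation state 2 gives a d¹⁰ configuration.

d¹⁰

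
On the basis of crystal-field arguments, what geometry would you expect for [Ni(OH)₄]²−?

tetrahedral

Summing ligand charges against the −2 overall charge gives an oxidation state of +2 for nickel.
Nickel is a group-10 element; Ni(II) is therefore d⁸.
Coordination number: 4.
Hydroxide is a weak-field ligand.
With weak-field ligands the CFSE gain from square planar is small, so a 3d d⁸ ion takes the sterically preferred tetrahedral geometry.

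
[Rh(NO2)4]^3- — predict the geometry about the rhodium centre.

Ligand charges: each nitro (N-bound nitrite) is −1. With an overall charge of −3 the rhodium centre must be in the +1 oxidation state.
Rhodium is a group-9 element; Rh(I) is therefore d⁸.
Coordination number: 4.
A 4d d⁸ ion has a large crystal-field splitting; square planar leaves the high-energy d_{x²−y²} orbital empty and maximises CFSE.

square planar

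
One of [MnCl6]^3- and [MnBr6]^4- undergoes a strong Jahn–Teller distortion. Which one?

[MnCl6]^3-

[MnCl6]^3-: Summing ligand charges against the −3 overall charge gives an oxidation state of +3 for manganese. Manganese is a group-7 element; Mn(III) is therefore d⁴. Chloride is a weak-field ligand for a first-row metal, so the complex is high-spin. The t₂g³e_g¹ (high-spin) configuration has an unevenly filled e_g set; the Jahn–Teller theorem predicts a tetragonal distortion (typically axial elongation) to lift the degeneracy.
[MnBr6]^4-: Ligand charges: each bromide is −1. With an overall charge of −4 the manganese centre must be in the +2 oxidation state. Manganese is a group-7 element; Mn(II) is therefore d⁵. Bromide is a weak-field ligand for a first-row metal, so the complex is high-spin. The d⁵ configuration leaves the e_g set evenly filled (or empty) — no strong Jahn–Teller driving force.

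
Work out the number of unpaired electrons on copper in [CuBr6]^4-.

1

Ligand charges: each bromide is −1. With an overall charge of −4 the copper centre must be in the +2 oxidation state.
Cu sits in group 11, so the d-electron count is 11 − 2 = 9.
In an octahedral field the d⁹ configuration is t₂g⁶e_g³ (only one arrangement possible), giving 1 unpaired electron.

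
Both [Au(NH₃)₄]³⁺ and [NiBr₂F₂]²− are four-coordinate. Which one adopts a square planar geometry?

For [Au(NH₃)₄]³⁺: Ligand charges: ammonia is neutral. With an overall charge of +3 the gold centre must be in the +3 oxidation state. Gold is a group-11 element; Au(III) is therefore d⁸. A 5d d⁸ ion has a large crystal-field splitting; square planar leaves the high-energy d_{x²−y²} orbital empty and maximises CFSE. → square planar.
For [NiBr₂F₂]²−: Ligand charges: each bromide is −1; each fluoride is −1. With an overall charge of −2 the nickel centre must be in the +2 oxidation state. Ni sits in group 10, so the d-electron count is 10 − 2 = 8. Bromide and fluoride are weak-field ligands. With weak-field ligands the CFSE gain from square planar is small, so a 3d d⁸ ion takes the sterically preferred tetrahedral geometry. → tetrahedral.

[Au(NH₃)₄]³⁺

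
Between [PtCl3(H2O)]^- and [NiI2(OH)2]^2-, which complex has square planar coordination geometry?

[PtCl3(H2O)]^-

For [PtCl3(H2O)]^-: Each chloride is −1; water is neutral; balancing the −1 overall charge requires Pt(II). Platinum is a group-10 element; Pt(II) is therefore d⁸. A 5d d⁸ ion has a large crystal-field splitting; square planar leaves the high-energy d_{x²−y²} orbital empty and maximises CFSE. → square planar.
For [NiI2(OH)2]^2-: Each iodide is −1; each hydroxide is −1; balancing the −2 overall charge requires Ni(II). Nickel is a group-10 element; Ni(II) is therefore d⁸. Hydroxide and iodide are weak-field ligands. With weak-field ligands the CFSE gain from square planar is small, so a 3d d⁸ ion takes the sterically preferred tetrahedral geometry. → tetrahedral.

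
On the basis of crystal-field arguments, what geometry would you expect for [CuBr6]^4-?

octahedral

Summing ligand charges against the −4 overall charge gives an oxidation state of +2 for copper.
Copper is a group-11 element; Cu(II) is therefore d⁹.
Coordination number: 6.
Six donors around a single metal centre give an octahedral coordination sphere.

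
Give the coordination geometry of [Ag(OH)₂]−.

linear

Summing ligand charges against the −1 overall charge gives an oxidation state of +1 for silver.
Ag sits in group 11, so the d-electron count is 11 − 1 = 10.
With 2 monodentate ligands the coordination number is 2.
A d¹⁰ ion with only two ligands adopts a linear arrangement (sp hybridisation; no CFSE preference).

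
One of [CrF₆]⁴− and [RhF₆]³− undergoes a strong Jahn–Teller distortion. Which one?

[CrF₆]⁴−

[CrF₆]⁴−: Each fluoride is −1; balancing the −4 overall charge requires Cr(II). Group 6 minus oxidation state 2 gives a d⁴ configuration. Fluoride is a weak-field ligand for a first-row metal, so the complex is high-spin. The t₂g³e_g¹ (high-spin) configuration has an unevenly filled e_g set; the Jahn–Teller theorem predicts a tetragonal distortion (typically axial elongation) to lift the degeneracy.
[RhF₆]³−: Each fluoride is −1; balancing the −3 overall charge requires Rh(III). Rh sits in group 9, so the d-electron count is 9 − 3 = 6. A 4d ion has a large Δₒ and is invariably low-spin. The d⁶ configuration leaves the e_g set evenly filled (or empty) — no strong Jahn–Teller driving force.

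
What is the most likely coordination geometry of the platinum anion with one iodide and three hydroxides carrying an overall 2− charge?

Ligand charges: each iodide is −1; each hydroxide is −1. With an overall charge of −2 the platinum centre must be in the +2 oxidation state.
Group 10 minus oxidation state 2 gives a d⁸ configuration.
Coordination number: 4.
A 5d d⁸ ion has a large crystal-field splitting; square planar leaves the high-energy d_{x²−y²} orbital empty and maximises CFSE.

square planar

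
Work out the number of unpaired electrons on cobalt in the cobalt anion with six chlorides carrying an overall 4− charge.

Summing ligand charges against the −4 overall charge gives an oxidation state of +2 for cobalt.
Group 9 minus oxidation state 2 gives a d⁷ configuration.
The spin state decides the count: Chloride is a weak-field ligand for a first-row metal, so the complex is high-spin.
An octahedral high-spin d⁷ ion is t₂g⁵e_g², giving 3 unpaired electrons.

3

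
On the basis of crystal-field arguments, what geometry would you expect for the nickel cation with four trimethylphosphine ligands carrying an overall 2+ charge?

Ligand charges: trimethylphosphine is neutral. With an overall charge of +2 the nickel centre must be in the +2 oxidation state.
Group 10 minus oxidation state 2 gives a d⁸ configuration.
Coordination number: 4.
Trimethylphosphine is a strong-field ligand (high in the spectrochemical series).
A 3d d⁸ ion with strong-field ligands gains enough CFSE to favour square planar over tetrahedral.

square planar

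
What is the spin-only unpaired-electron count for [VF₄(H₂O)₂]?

Ligand charges: each fluoride is −1; water is neutral. With an overall charge of 0 the vanadium centre must be in the +4 oxidation state.
Vanadium is a group-5 element; V(IV) is therefore d¹.
In an octahedral field the d¹ configuration is t₂g¹e_g⁰ (only one arrangement possible), giving 1 unpaired electron.

1 unpaired electron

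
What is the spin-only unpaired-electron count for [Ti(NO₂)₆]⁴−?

Each nitro (N-bound nitrite) is −1; balancing the −4 overall charge requires Ti(II).
Ti sits in group 4, so the d-electron count is 4 − 2 = 2.
In an octahedral field the d² configuration is t₂g²e_g⁰ (only one arrangement possible), giving 2 unpaired electrons.

2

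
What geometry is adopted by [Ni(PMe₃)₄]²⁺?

square planar

Ligand charges: trimethylphosphine is neutral. With an overall charge of +2 the nickel centre must be in the +2 oxidation state.
Ni sits in group 10, so the d-electron count is 10 − 2 = 8.
With 4 monodentate ligands the coordination number is 4.
Trimethylphosphine is a strong-field ligand (high in the spectrochemical series).
A 3d d⁸ ion with strong-field ligands gains enough CFSE to favour square planar over tetrahedral.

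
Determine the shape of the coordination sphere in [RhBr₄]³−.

Each bromide is −1; balancing the −3 overall charge requires Rh(I).
Rhodium is a group-9 element; Rh(I) is therefore d⁸.
Coordination number: 4.
A 4d d⁸ ion has a large crystal-field splitting; square planar leaves the high-energy d_{x²−y²} orbital empty and maximises CFSE.

square planar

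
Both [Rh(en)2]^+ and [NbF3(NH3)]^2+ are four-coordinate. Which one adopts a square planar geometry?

[Rh(en)2]^+

For [Rh(en)2]^+: Ethylenediamine is neutral; balancing the +1 overall charge requires Rh(I). Group 9 minus oxidation state 1 gives a d⁸ configuration. A 4d d⁸ ion has a large crystal-field splitting; square planar leaves the high-energy d_{x²−y²} orbital empty and maximises CFSE. → square planar.
For [NbF3(NH3)]^2+: Summing ligand charges against the +2 overall charge gives an oxidation state of +5 for niobium. Niobium is a group-5 element; Nb(V) is therefore d⁰. A d⁰ ion has no crystal-field stabilisation preference between square planar and tetrahedral, so four ligands adopt the sterically favoured tetrahedral geometry. → tetrahedral.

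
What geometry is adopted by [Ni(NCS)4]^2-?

Each isothiocyanate is −1; balancing the −2 overall charge requires Ni(II).
Group 10 minus oxidation state 2 gives a d⁸ configuration.
Coordination number: 4.
Isothiocyanate is a weak-field ligand.
With weak-field ligands the CFSE gain from square planar is small, so a 3d d⁸ ion takes the sterically preferred tetrahedral geometry.

tetrahedral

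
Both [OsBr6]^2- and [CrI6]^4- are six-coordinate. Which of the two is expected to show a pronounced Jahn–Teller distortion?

[OsBr6]^2-: Each bromide is −1; balancing the −2 overall charge requires Os(IV). Group 8 minus oxidation state 4 gives a d⁴ configuration. A 5d ion has a large Δₒ and is invariably low-spin. The d⁴ configuration leaves the e_g set evenly filled (or empty) — no strong Jahn–Teller driving force.
[CrI6]^4-: Each iodide is −1; balancing the −4 overall charge requires Cr(II). Cr sits in group 6, so the d-electron count is 6 − 2 = 4. Iodide is a weak-field ligand for a first-row metal, so the complex is high-spin. The t₂g³e_g¹ (high-spin) configuration has an unevenly filled e_g set; the Jahn–Teller theorem predicts a tetragonal distortion (typically axial elongation) to lift the degeneracy.

[CrI6]^4-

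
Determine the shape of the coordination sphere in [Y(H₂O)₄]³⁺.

tetrahedral

Summing ligand charges against the +3 overall charge gives an oxidation state of +3 for yttrium.
Yttrium is a group-3 element; Y(III) is therefore d⁰.
Coordination number: 4.
A d⁰ ion has no crystal-field stabilisation preference between square planar and tetrahedral, so four ligands adopt the sterically favoured tetrahedral geometry.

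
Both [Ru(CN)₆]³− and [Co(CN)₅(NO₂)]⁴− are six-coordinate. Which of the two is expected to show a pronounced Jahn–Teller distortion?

[Ru(CN)₆]³−: Each cyanide is −1; balancing the −3 overall charge requires Ru(III). Group 8 minus oxidation state 3 gives a d⁵ configuration. A 4d ion has a large Δₒ and is invariably low-spin. The d⁵ configuration leaves the e_g set evenly filled (or empty) — no strong Jahn–Teller driving force.
[Co(CN)₅(NO₂)]⁴−: Ligand charges: each cyanide is −1; each nitro (N-bound nitrite) is −1. With an overall charge of −4 the cobalt centre must be in the +2 oxidation state. Cobalt is a group-9 element; Co(II) is therefore d⁷. Cyanide and nitro (N-bound nitrite) are strong-field ligands (high in the spectrochemical series) for a first-row metal, so the complex is low-spin. The t₂g⁶e_g¹ (low-spin) configuration has an unevenly filled e_g set; the Jahn–Teller theorem predicts a tetragonal distortion (typically axial elongation) to lift the degeneracy.

[Co(CN)₅(NO₂)]⁴−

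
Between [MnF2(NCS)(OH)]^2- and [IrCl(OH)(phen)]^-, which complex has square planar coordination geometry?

[IrCl(OH)(phen)]^-

For [MnF2(NCS)(OH)]^2-: Summing ligand charges against the −2 overall charge gives an oxidation state of +2 for manganese. Mn sits in group 7, so the d-electron count is 7 − 2 = 5. A high-spin d⁵ ion has zero CFSE in either geometry, so four ligands adopt the sterically favoured tetrahedral geometry. → tetrahedral.
For [IrCl(OH)(phen)]^-: Ligand charges: each chloride is −1; each hydroxide is −1; 1,10-phenanthroline is neutral. With an overall charge of −1 the iridium centre must be in the +1 oxidation state. Group 9 minus oxidation state 1 gives a d⁸ configuration. A 5d d⁸ ion has a large crystal-field splitting; square planar leaves the high-energy d_{x²−y²} orbital empty and maximises CFSE. → square planar.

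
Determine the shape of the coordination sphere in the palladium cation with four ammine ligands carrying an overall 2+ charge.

Summing ligand charges against the +2 overall charge gives an oxidation state of +2 for palladium.
Group 10 minus oxidation state 2 gives a d⁸ configuration.
With 4 monodentate ligands the coordination number is 4.
A 4d d⁸ ion has a large crystal-field splitting; square planar leaves the high-energy d_{x²−y²} orbital empty and maximises CFSE.

square planar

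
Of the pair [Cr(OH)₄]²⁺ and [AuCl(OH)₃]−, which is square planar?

[AuCl(OH)₃]−

For [Cr(OH)₄]²⁺: Ligand charges: each hydroxide is −1. With an overall charge of +2 the chromium centre must be in the +6 oxidation state. Chromium is a group-6 element; Cr(VI) is therefore d⁰. A d⁰ ion has no crystal-field stabilisation preference between square planar and tetrahedral, so four ligands adopt the sterically favoured tetrahedral geometry. → tetrahedral.
For [AuCl(OH)₃]−: Ligand charges: each chloride is −1; each hydroxide is −1. With an overall charge of −1 the gold centre must be in the +3 oxidation state. Group 11 minus oxidation state 3 gives a d⁸ configuration. A 5d d⁸ ion has a large crystal-field splitting; square planar leaves the high-energy d_{x²−y²} orbital empty and maximises CFSE. → square planar.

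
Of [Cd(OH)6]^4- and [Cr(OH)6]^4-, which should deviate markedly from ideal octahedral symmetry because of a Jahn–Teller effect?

[Cr(OH)6]^4-

[Cd(OH)6]^4-: Summing ligand charges against the −4 overall charge gives an oxidation state of +2 for cadmium. Cd sits in group 12, so the d-electron count is 12 − 2 = 10. The d¹⁰ configuration leaves the e_g set evenly filled (or empty) — no strong Jahn–Teller driving force.
[Cr(OH)6]^4-: Each hydroxide is −1; balancing the −4 overall charge requires Cr(II). Cr sits in group 6, so the d-electron count is 6 − 2 = 4. Hydroxide is a weak-field ligand for a first-row metal, so the complex is high-spin. The t₂g³e_g¹ (high-spin) configuration has an unevenly filled e_g set; the Jahn–Teller theorem predicts a tetragonal distortion (typically axial elongation) to lift the degeneracy.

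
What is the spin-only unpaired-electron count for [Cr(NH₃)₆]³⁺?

3 unpaired electrons

Ligand charges: ammonia is neutral. With an overall charge of +3 the chromium centre must be in the +3 oxidation state.
Group 6 minus oxidation state 3 gives a d³ configuration.
In an octahedral field the d³ configuration is t₂g³e_g⁰ (only one arrangement possible), giving 3 unpaired electrons.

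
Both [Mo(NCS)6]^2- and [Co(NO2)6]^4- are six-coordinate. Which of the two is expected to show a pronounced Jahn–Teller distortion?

[Co(NO2)6]^4-

[Mo(NCS)6]^2-: Summing ligand charges against the −2 overall charge gives an oxidation state of +4 for molybdenum. Group 6 minus oxidation state 4 gives a d² configuration. The d² configuration leaves the e_g set evenly filled (or empty) — no strong Jahn–Teller driving force.
[Co(NO2)6]^4-: Ligand charges: each nitro (N-bound nitrite) is −1. With an overall charge of −4 the cobalt centre must be in the +2 oxidation state. Group 9 minus oxidation state 2 gives a d⁷ configuration. Nitro (N-bound nitrite) is a strong-field ligand (high in the spectrochemical series) for a first-row metal, so the complex is low-spin. The t₂g⁶e_g¹ (low-spin) configuration has an unevenly filled e_g set; the Jahn–Teller theorem predicts a tetragonal distortion (typically axial elongation) to lift the degeneracy.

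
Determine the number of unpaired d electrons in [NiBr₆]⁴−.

Summing ligand charges against the −4 overall charge gives an oxidation state of +2 for nickel.
Group 10 minus oxidation state 2 gives a d⁸ configuration.
In an octahedral field the d⁸ configuration is t₂g⁶e_g² (only one arrangement possible), giving 2 unpaired electrons.

2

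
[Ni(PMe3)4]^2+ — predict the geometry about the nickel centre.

square planar

Trimethylphosphine is neutral; balancing the +2 overall charge requires Ni(II).
Nickel is a group-10 element; Ni(II) is therefore d⁸.
Coordination number: 4.
Trimethylphosphine is a strong-field ligand (high in the spectrochemical series).
A 3d d⁸ ion with strong-field ligands gains enough CFSE to favour square planar over tetrahedral.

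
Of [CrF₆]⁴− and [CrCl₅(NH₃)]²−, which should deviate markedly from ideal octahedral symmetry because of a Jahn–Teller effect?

[CrF₆]⁴−

[CrF₆]⁴−: Each fluoride is −1; balancing the −4 overall charge requires Cr(II). Group 6 minus oxidation state 2 gives a d⁴ configuration. Fluoride is a weak-field ligand for a first-row metal, so the complex is high-spin. The t₂g³e_g¹ (high-spin) configuration has an unevenly filled e_g set; the Jahn–Teller theorem predicts a tetragonal distortion (typically axial elongation) to lift the degeneracy.
[CrCl₅(NH₃)]²−: Ligand charges: each chloride is −1; ammonia is neutral. With an overall charge of −2 the chromium centre must be in the +3 oxidation state. Group 6 minus oxidation state 3 gives a d³ configuration. The d³ configuration leaves the e_g set evenly filled (or empty) — no strong Jahn–Teller driving force.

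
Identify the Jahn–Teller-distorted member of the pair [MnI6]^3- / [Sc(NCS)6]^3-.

[MnI6]^3-: Summing ligand charges against the −3 overall charge gives an oxidation state of +3 for manganese. Manganese is a group-7 element; Mn(III) is therefore d⁴. Iodide is a weak-field ligand for a first-row metal, so the complex is high-spin. The t₂g³e_g¹ (high-spin) configuration has an unevenly filled e_g set; the Jahn–Teller theorem predicts a tetragonal distortion (typically axial elongation) to lift the degeneracy.
[Sc(NCS)6]^3-: Ligand charges: each isothiocyanate is −1. With an overall charge of −3 the scandium centre must be in the +3 oxidation state. Group 3 minus oxidation state 3 gives a d⁰ configuration. The d⁰ configuration leaves the e_g set evenly filled (or empty) — no strong Jahn–Teller driving force.

[MnI6]^3-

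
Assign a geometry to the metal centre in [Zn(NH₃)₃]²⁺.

Summing ligand charges against the +2 overall charge gives an oxidation state of +2 for zinc.
Zinc is a group-12 element; Zn(II) is therefore d¹⁰.
With 3 monodentate ligands the coordination number is 3.
Three ligands around a d¹⁰ centre minimise repulsion in a trigonal-planar arrangement.

trigonal planar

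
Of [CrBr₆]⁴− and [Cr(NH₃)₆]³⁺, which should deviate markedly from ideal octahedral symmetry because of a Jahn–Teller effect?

[CrBr₆]⁴−

[CrBr₆]⁴−: Each bromide is −1; balancing the −4 overall charge requires Cr(II). Cr sits in group 6, so the d-electron count is 6 − 2 = 4. Bromide is a weak-field ligand for a first-row metal, so the complex is high-spin. The t₂g³e_g¹ (high-spin) configuration has an unevenly filled e_g set; the Jahn–Teller theorem predicts a tetragonal distortion (typically axial elongation) to lift the degeneracy.
[Cr(NH₃)₆]³⁺: Ammonia is neutral; balancing the +3 overall charge requires Cr(III). Group 6 minus oxidation state 3 gives a d³ configuration. The d³ configuration leaves the e_g set evenly filled (or empty) — no strong Jahn–Teller driving force.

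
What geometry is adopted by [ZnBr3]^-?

trigonal planar

Ligand charges: each bromide is −1. With an overall charge of −1 the zinc centre must be in the +2 oxidation state.
Zinc is a group-12 element; Zn(II) is therefore d¹⁰.
Coordination number: 3.
Three ligands around a d¹⁰ centre minimise repulsion in a trigonal-planar arrangement.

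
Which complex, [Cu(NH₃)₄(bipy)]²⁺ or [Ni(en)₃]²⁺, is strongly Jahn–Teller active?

[Cu(NH₃)₄(bipy)]²⁺: Summing ligand charges against the +2 overall charge gives an oxidation state of +2 for copper. Cu sits in group 11, so the d-electron count is 11 − 2 = 9. The t₂g⁶e_g³ configuration has an unevenly filled e_g set; the Jahn–Teller theorem predicts a tetragonal distortion (typically axial elongation) to lift the degeneracy.
[Ni(en)₃]²⁺: Ethylenediamine is neutral; balancing the +2 overall charge requires Ni(II). Nickel is a group-10 element; Ni(II) is therefore d⁸. The d⁸ configuration leaves the e_g set evenly filled (or empty) — no strong Jahn–Teller driving force.

[Cu(NH₃)₄(bipy)]²⁺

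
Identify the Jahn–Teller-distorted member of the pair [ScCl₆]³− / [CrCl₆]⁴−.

[ScCl₆]³−: Ligand charges: each chloride is −1. With an overall charge of −3 the scandium centre must be in the +3 oxidation state. Scandium is a group-3 element; Sc(III) is therefore d⁰. The d⁰ configuration leaves the e_g set evenly filled (or empty) — no strong Jahn–Teller driving force.
[CrCl₆]⁴−: Each chloride is −1; balancing the −4 overall charge requires Cr(II). Group 6 minus oxidation state 2 gives a d⁴ configuration. Chloride is a weak-field ligand for a first-row metal, so the complex is high-spin. The t₂g³e_g¹ (high-spin) configuration has an unevenly filled e_g set; the Jahn–Teller theorem predicts a tetragonal distortion (typically axial elongation) to lift the degeneracy.

[CrCl₆]⁴−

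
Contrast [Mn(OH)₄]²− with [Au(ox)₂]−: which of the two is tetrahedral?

For [Mn(OH)₄]²−: Summing ligand charges against the −2 overall charge gives an oxidation state of +2 for manganese. Group 7 minus oxidation state 2 gives a d⁵ configuration. A high-spin d⁵ ion has zero CFSE in either geometry, so four ligands adopt the sterically favoured tetrahedral geometry. → tetrahedral.
For [Au(ox)₂]−: Summing ligand charges against the −1 overall charge gives an oxidation state of +3 for gold. Gold is a group-11 element; Au(III) is therefore d⁸. A 5d d⁸ ion has a large crystal-field splitting; square planar leaves the high-energy d_{x²−y²} orbital empty and maximises CFSE. → square planar.

[Mn(OH)₄]²−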